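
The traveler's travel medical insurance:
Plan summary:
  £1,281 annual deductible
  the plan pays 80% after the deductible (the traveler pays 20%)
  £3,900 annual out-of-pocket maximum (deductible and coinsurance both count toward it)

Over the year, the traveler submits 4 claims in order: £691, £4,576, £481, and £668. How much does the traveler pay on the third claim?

#1 (£691): fully absorbed by the deductible. Traveler owes £691 (running OOP £691).
#2 (£4,576): £590 finishes the deductible; £3,986 goes to coinsurance; coinsurance £3,986 × 20% = £797.20. Cost to traveler: £1,387.20. OOP to date £2,078.20.
#3 (£481): deductible met; 20% of £481 = £96.20. Cost to traveler: £96.20. OOP to date £2,174.40.

£96.20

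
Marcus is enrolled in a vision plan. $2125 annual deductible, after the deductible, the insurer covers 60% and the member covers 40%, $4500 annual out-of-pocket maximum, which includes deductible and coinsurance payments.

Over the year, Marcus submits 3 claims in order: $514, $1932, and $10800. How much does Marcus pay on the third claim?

$2246.60

Bill 1, $514: fully absorbed by the deductible. Member pays $514; OOP now $514.
Bill 2, $1932: $1611 finishes the deductible; $321 goes to coinsurance; member's 40% is $128.40. Member owes $1739.40 (running OOP $2253.40).
Bill 3, $10800: 40% coinsurance on $10800 = $4320. That would push OOP to $6573.40, over the $4500 cap, so member pays $4500 − $2253.40 = $2246.60.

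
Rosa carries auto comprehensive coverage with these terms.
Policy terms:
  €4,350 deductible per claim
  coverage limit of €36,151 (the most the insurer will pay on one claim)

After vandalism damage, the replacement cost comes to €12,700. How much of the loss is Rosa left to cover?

After the deductible, €12,700 − €4,350 = €8,350 remains.
€8,350 ≤ €36,151, so the limit doesn't bind; insurer pays €8,350.
Policyholder's share is the uncovered remainder: €12,700 − €8,350 = €4,350.

€4,350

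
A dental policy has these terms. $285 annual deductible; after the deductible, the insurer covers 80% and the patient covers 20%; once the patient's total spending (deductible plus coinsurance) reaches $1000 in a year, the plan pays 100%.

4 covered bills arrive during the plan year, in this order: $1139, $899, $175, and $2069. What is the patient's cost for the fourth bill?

$329.40

#1 ($1139): deductible takes $285, $854 remains; coinsurance $854 × 20% = $170.80. Cost to patient: $455.80. OOP to date $455.80.
#2 ($899): 20% coinsurance on $899 = $179.80. Cost to patient: $179.80. OOP to date $635.60.
#3 ($175): deductible already satisfied, so patient's share is 20% × $175 = $35. Patient pays $35; OOP now $670.60.
#4 ($2069): deductible already satisfied, so patient's share is 20% × $2069 = $413.80. Adding that to $670.60 gives $1084.40, past the $1000 cap; patient pays only $1000 − $670.60 = $329.40.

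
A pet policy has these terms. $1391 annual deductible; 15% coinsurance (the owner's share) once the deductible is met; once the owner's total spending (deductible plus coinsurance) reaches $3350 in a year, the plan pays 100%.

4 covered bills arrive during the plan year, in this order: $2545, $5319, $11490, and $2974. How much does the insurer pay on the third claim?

$10501.95

Claim 1 — $2545: $1391 finishes the deductible; $1154 goes to coinsurance; owner's 15% is $173.10. Owner pays $1564.10; OOP now $1564.10. Plan pays $2545 − $1564.10 = $980.90.
Claim 2 — $5319: 15% coinsurance on $5319 = $797.85. Owner owes $797.85 (running OOP $2361.95). Insurer: $5319 − $797.85 = $4521.15.
Claim 3 — $11490: deductible already satisfied, so owner's share is 15% × $11490 = $1723.50. Adding that to $2361.95 gives $4085.45, past the $3350 cap; owner pays only $3350 − $2361.95 = $988.05. Insurer: $11490 − $988.05 = $10501.95.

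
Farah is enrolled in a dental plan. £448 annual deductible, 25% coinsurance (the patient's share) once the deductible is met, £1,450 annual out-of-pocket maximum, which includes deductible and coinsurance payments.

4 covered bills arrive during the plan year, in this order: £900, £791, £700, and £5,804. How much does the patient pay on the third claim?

£175

Claim 1 — £900: £448 finishes the deductible; £452 goes to coinsurance; patient's 25% is £113. Patient pays £561; OOP now £561.
Claim 2 — £791: 25% coinsurance on £791 = £197.75. Patient owes £197.75 (running OOP £758.75).
Claim 3 — £700: deductible met; 25% of £700 = £175. Patient pays £175; OOP now £933.75.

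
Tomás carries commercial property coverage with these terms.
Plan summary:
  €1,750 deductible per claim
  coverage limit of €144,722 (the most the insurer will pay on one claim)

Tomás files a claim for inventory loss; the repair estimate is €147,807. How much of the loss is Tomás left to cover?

After the deductible, €147,807 − €1,750 = €146,057 remains.
Since €146,057 > €144,722, the payout is capped at €144,722.
Out of pocket: €147,807 − €144,722 = €3,085.

€3,085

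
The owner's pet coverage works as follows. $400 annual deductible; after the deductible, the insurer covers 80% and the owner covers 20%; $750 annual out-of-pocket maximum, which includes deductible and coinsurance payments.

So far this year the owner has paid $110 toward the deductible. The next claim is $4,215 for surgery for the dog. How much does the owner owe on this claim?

Remaining deductible: $400 − $110 = $290.
That leaves $4,215 − $290 = $3,925 for coinsurance.
Coinsurance: $3,925 × 20% = $785.
Owner responsibility before any cap: $290 + $785 = $1,075.
That would bring total out-of-pocket to $1,185, past the $750 cap. The owner is capped at $750 − $110 = $640 on this claim.

$640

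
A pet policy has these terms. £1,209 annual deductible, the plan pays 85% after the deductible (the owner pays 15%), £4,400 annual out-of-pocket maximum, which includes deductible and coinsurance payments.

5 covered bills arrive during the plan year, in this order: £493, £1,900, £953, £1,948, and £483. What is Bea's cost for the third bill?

Bill 1, £493: all of it applies to the deductible. Owner owes £493 (running OOP £493).
Bill 2, £1,900: £716 to deductible, leaving £1,184; owner's 15% is £177.60. Owner pays £893.60; OOP now £1,386.60.
Bill 3, £953: 15% coinsurance on £953 = £142.95. Owner pays £142.95; OOP now £1,529.55.

£142.95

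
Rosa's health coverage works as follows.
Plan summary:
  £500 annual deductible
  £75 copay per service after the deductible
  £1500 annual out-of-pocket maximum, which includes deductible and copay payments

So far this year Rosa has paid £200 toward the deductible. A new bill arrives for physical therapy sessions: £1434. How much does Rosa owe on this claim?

Deductible still to meet: £500 − £200 = £300.
The remaining £1134 (= £1434 − £300) moves to the copay.
Copay on this service: £75.
That puts the patient's cost at £300 + £75 = £375 before any cap.
Cumulative spending £200 + £375 = £575 stays under the £1500 maximum.

£375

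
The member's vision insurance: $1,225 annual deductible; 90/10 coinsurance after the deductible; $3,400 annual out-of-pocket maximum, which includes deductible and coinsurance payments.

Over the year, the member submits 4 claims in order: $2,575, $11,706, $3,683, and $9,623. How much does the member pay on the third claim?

$368.30

Bill 1, $2,575: deductible takes $1,225, $1,350 remains; 10% of $1,350 = $135. Member pays $1,360; OOP now $1,360.
Bill 2, $11,706: 10% coinsurance on $11,706 = $1,170.60. Member pays $1,170.60; OOP now $2,530.60.
Bill 3, $3,683: deductible met; 10% of $3,683 = $368.30. Member pays $368.30; OOP now $2,898.90.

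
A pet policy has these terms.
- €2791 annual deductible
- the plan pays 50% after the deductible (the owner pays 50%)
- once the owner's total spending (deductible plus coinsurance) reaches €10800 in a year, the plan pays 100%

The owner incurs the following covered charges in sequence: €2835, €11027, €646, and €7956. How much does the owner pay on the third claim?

#1 (€2835): deductible takes €2791, €44 remains; owner's 50% is €22. Owner pays €2813; OOP now €2813.
#2 (€11027): 50% coinsurance on €11027 = €5513.50. Owner pays €5513.50; OOP now €8326.50.
#3 (€646): deductible already satisfied, so owner's share is 50% × €646 = €323. Cost to owner: €323. OOP to date €8649.50.

€323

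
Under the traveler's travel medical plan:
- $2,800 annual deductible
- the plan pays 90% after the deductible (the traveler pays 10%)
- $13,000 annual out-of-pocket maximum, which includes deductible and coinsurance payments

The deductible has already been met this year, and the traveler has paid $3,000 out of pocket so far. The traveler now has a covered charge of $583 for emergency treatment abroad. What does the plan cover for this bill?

$524.70

The deductible is already satisfied, so the full bill goes to coinsurance.
Coinsurance: $583 × 10% = $58.30.
Cumulative spending $3,000 + $58.30 = $3,058.30 stays under the $13,000 maximum.
The plan picks up $583 − $58.30 = $524.70.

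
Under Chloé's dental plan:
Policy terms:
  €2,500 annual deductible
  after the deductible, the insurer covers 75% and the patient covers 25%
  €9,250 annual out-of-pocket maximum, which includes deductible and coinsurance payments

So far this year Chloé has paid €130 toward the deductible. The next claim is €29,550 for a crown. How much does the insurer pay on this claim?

€20,430

Deductible still to meet: €2,500 − €130 = €2,370.
After the €2,370 deductible portion, €29,550 − €2,370 = €27,180 is subject to coinsurance.
Patient's 25% share of €27,180 is €6,795.
So the patient owes €2,370 + €6,795 = €9,165 before any cap.
Adding €9,165 to the €130 already spent would give €9,295, which exceeds the €9,250 cap; the patient pays just €9,250 − €130 = €9,120.
The plan picks up €29,550 − €9,120 = €20,430.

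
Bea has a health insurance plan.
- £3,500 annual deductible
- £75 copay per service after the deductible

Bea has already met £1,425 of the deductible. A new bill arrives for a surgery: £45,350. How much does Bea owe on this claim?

Deductible still to meet: £3,500 − £1,425 = £2,075.
That leaves £45,350 − £2,075 = £43,275 for the copay.
Copay on this service: £75.
So the patient owes £2,075 + £75 = £2,150.

£2,150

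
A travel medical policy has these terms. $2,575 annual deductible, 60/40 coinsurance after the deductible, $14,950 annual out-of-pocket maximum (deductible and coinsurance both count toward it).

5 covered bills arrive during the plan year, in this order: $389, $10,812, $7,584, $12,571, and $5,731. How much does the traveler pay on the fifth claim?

Claim 1 — $389: fully absorbed by the deductible. Traveler owes $389 (running OOP $389).
Claim 2 — $10,812: deductible takes $2,186, $8,626 remains; coinsurance $8,626 × 40% = $3,450.40. Traveler owes $5,636.40 (running OOP $6,025.40).
Claim 3 — $7,584: deductible met; 40% of $7,584 = $3,033.60. Traveler pays $3,033.60; OOP now $9,059.
Claim 4 — $12,571: deductible met; 40% of $12,571 = $5,028.40. Traveler pays $5,028.40; OOP now $14,087.40.
Claim 5 — $5,731: 40% coinsurance on $5,731 = $2,292.40. Adding that to $14,087.40 gives $16,379.80, past the $14,950 cap; traveler pays only $14,950 − $14,087.40 = $862.60.

$862.60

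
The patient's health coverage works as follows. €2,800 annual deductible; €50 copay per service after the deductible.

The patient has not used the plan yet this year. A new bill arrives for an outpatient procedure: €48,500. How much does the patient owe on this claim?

Nothing has been paid toward the €2,800 deductible, so the first €2,800 of this charge is applied there.
After the €2,800 deductible portion, €48,500 − €2,800 = €45,700 is subject to the copay.
Copay on this service: €50.
Patient responsibility: €2,800 + €50 = €2,850.

€2,850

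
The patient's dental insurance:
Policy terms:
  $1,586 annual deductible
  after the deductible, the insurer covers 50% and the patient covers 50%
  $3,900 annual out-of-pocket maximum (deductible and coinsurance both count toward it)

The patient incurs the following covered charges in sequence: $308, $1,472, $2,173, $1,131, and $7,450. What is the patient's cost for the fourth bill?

Bill 1, $308: all of it applies to the deductible. Patient owes $308 (running OOP $308).
Bill 2, $1,472: $1,278 finishes the deductible; $194 goes to coinsurance; 50% of $194 = $97. Patient owes $1,375 (running OOP $1,683).
Bill 3, $2,173: deductible already satisfied, so patient's share is 50% × $2,173 = $1,086.50. Patient owes $1,086.50 (running OOP $2,769.50).
Bill 4, $1,131: deductible met; 50% of $1,131 = $565.50. Cost to patient: $565.50. OOP to date $3,335.

$565.50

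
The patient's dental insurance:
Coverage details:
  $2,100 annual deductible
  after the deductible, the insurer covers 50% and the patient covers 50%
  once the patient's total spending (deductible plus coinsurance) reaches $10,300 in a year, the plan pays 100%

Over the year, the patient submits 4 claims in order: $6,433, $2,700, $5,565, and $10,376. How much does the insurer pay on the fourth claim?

Claim 1 — $6,433: $2,100 finishes the deductible; $4,333 goes to coinsurance; 50% of $4,333 = $2,166.50. Patient pays $4,266.50; OOP now $4,266.50. Plan pays $6,433 − $4,266.50 = $2,166.50.
Claim 2 — $2,700: deductible already satisfied, so patient's share is 50% × $2,700 = $1,350. Patient owes $1,350 (running OOP $5,616.50). Plan pays $2,700 − $1,350 = $1,350.
Claim 3 — $5,565: deductible already satisfied, so patient's share is 50% × $5,565 = $2,782.50. Patient owes $2,782.50 (running OOP $8,399). Plan pays $5,565 − $2,782.50 = $2,782.50.
Claim 4 — $10,376: deductible already satisfied, so patient's share is 50% × $10,376 = $5,188. That would push OOP to $13,587, over the $10,300 cap, so patient pays $10,300 − $8,399 = $1,901. Insurer: $10,376 − $1,901 = $8,475.

$8,475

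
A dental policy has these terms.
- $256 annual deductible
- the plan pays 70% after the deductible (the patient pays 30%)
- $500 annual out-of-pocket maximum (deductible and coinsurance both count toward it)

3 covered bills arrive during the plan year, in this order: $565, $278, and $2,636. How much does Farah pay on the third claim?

#1 ($565): $256 to deductible, leaving $309; 30% of $309 = $92.70. Patient owes $348.70 (running OOP $348.70).
#2 ($278): deductible met; 30% of $278 = $83.40. Cost to patient: $83.40. OOP to date $432.10.
#3 ($2,636): deductible already satisfied, so patient's share is 30% × $2,636 = $790.80. That would push OOP to $1,222.90, over the $500 cap, so patient pays $500 − $432.10 = $67.90.

$67.90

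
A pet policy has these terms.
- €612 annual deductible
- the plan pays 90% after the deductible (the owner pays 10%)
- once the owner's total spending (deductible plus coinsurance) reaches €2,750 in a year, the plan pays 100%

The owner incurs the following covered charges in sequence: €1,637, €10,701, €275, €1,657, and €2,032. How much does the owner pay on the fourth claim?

Claim 1 (€1,637): €612 to deductible, leaving €1,025; 10% of €1,025 = €102.50. Cost to owner: €714.50. OOP to date €714.50.
Claim 2 (€10,701): 10% coinsurance on €10,701 = €1,070.10. Owner owes €1,070.10 (running OOP €1,784.60).
Claim 3 (€275): deductible met; 10% of €275 = €27.50. Owner owes €27.50 (running OOP €1,812.10).
Claim 4 (€1,657): deductible already satisfied, so owner's share is 10% × €1,657 = €165.70. Owner pays €165.70; OOP now €1,977.80.

€165.70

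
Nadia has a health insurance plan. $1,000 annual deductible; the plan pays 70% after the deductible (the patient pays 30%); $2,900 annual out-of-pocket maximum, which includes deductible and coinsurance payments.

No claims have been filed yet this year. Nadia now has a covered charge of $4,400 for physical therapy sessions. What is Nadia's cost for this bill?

Deductible not yet touched, so the first $1,000 of the bill goes to the deductible.
After the $1,000 deductible portion, $4,400 − $1,000 = $3,400 is subject to coinsurance.
Patient's 30% share of $3,400 is $1,020.
Patient responsibility before any cap: $1,000 + $1,020 = $2,020.
Year-to-date out-of-pocket becomes $0 + $2,020 = $2,020, still under the $2,900 maximum, so no cap applies.

$2,020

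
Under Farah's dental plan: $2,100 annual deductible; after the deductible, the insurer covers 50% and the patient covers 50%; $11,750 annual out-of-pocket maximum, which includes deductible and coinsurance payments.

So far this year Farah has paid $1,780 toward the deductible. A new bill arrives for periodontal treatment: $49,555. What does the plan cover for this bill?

Remaining deductible: $2,100 − $1,780 = $320.
After the $320 deductible portion, $49,555 − $320 = $49,235 is subject to coinsurance.
Coinsurance: $49,235 × 50% = $24,617.50.
So the patient owes $320 + $24,617.50 = $24,937.50 before any cap.
Year-to-date out-of-pocket would reach $1,780 + $24,937.50 = $26,717.50, above the $11,750 maximum, so the patient pays only $11,750 − $1,780 = $9,970.
Insurer pays the balance: $49,555 − $9,970 = $39,585.

$39,585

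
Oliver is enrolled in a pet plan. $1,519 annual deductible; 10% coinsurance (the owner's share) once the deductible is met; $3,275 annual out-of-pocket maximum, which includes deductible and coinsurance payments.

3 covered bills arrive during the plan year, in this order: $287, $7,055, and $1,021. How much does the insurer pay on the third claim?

$918.90

#1 ($287): fully absorbed by the deductible. Cost to owner: $287. OOP to date $287. Insurer: $287 − $287 = $0.
#2 ($7,055): $1,232 to deductible, leaving $5,823; coinsurance $5,823 × 10% = $582.30. Owner owes $1,814.30 (running OOP $2,101.30). Plan pays $7,055 − $1,814.30 = $5,240.70.
#3 ($1,021): 10% coinsurance on $1,021 = $102.10. Cost to owner: $102.10. OOP to date $2,203.40. Plan pays $1,021 − $102.10 = $918.90.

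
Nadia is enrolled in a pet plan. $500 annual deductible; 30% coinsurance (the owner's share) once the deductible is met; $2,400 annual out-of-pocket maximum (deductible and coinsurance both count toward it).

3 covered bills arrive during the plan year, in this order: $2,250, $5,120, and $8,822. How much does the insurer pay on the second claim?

Bill 1, $2,250: $500 to deductible, leaving $1,750; coinsurance $1,750 × 30% = $525. Owner pays $1,025; OOP now $1,025. Insurer: $2,250 − $1,025 = $1,225.
Bill 2, $5,120: deductible already satisfied, so owner's share is 30% × $5,120 = $1,536. That would push OOP to $2,561, over the $2,400 cap, so owner pays $2,400 − $1,025 = $1,375. Plan pays $5,120 − $1,375 = $3,745.

$3,745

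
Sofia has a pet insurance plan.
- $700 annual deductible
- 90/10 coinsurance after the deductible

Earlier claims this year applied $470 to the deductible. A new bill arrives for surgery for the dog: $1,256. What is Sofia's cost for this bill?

Deductible still to meet: $700 − $470 = $230.
After the $230 deductible portion, $1,256 − $230 = $1,026 is subject to coinsurance.
10% of $1,026 = $102.60 falls to the owner.
So the owner owes $230 + $102.60 = $332.60.

$332.60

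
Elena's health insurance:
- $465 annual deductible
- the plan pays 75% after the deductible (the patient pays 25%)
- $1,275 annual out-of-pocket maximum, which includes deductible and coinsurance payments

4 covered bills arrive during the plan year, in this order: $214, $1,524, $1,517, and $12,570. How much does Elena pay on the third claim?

$379.25

Claim 1 ($214): entire amount goes to the deductible. Patient owes $214 (running OOP $214).
Claim 2 ($1,524): deductible takes $251, $1,273 remains; 25% of $1,273 = $318.25. Patient owes $569.25 (running OOP $783.25).
Claim 3 ($1,517): 25% coinsurance on $1,517 = $379.25. Patient owes $379.25 (running OOP $1,162.50).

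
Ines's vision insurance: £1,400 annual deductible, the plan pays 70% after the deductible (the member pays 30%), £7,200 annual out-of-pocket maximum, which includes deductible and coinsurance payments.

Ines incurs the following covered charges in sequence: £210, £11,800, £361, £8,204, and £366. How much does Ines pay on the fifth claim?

#1 (£210): all of it applies to the deductible. Member owes £210 (running OOP £210).
#2 (£11,800): £1,190 to deductible, leaving £10,610; 30% of £10,610 = £3,183. Member pays £4,373; OOP now £4,583.
#3 (£361): 30% coinsurance on £361 = £108.30. Member owes £108.30 (running OOP £4,691.30).
#4 (£8,204): deductible already satisfied, so member's share is 30% × £8,204 = £2,461.20. Member owes £2,461.20 (running OOP £7,152.50).
#5 (£366): deductible already satisfied, so member's share is 30% × £366 = £109.80. That would push OOP to £7,262.30, over the £7,200 cap, so member pays £7,200 − £7,152.50 = £47.50.

£47.50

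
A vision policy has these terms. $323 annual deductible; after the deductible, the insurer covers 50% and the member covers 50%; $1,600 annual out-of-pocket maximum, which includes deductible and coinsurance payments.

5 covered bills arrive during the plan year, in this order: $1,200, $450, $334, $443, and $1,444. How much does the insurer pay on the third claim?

#1 ($1,200): $323 to deductible, leaving $877; coinsurance $877 × 50% = $438.50. Member owes $761.50 (running OOP $761.50). Insurer: $1,200 − $761.50 = $438.50.
#2 ($450): deductible met; 50% of $450 = $225. Cost to member: $225. OOP to date $986.50. Plan pays $450 − $225 = $225.
#3 ($334): 50% coinsurance on $334 = $167. Member pays $167; OOP now $1,153.50. Insurer: $334 − $167 = $167.

$167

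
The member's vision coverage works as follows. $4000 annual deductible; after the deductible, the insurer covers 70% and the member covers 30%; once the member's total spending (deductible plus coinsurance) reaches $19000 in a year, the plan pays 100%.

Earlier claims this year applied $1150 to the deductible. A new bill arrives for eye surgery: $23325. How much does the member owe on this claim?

$8992.50

$1150 of the $4000 deductible is already met, leaving $2850.
After the $2850 deductible portion, $23325 − $2850 = $20475 is subject to coinsurance.
30% of $20475 = $6142.50 falls to the member.
That puts the member's cost at $2850 + $6142.50 = $8992.50 before any cap.
Total out-of-pocket so far would be $1150 + $8992.50 = $10142.50, below the $19000 cap — no reduction.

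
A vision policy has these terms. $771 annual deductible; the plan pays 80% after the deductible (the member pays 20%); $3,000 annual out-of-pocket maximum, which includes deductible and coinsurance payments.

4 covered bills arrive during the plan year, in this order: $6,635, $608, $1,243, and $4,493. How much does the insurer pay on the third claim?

$994.40

Claim 1 ($6,635): deductible takes $771, $5,864 remains; member's 20% is $1,172.80. Member owes $1,943.80 (running OOP $1,943.80). Insurer: $6,635 − $1,943.80 = $4,691.20.
Claim 2 ($608): 20% coinsurance on $608 = $121.60. Cost to member: $121.60. OOP to date $2,065.40. Plan pays $608 − $121.60 = $486.40.
Claim 3 ($1,243): deductible met; 20% of $1,243 = $248.60. Cost to member: $248.60. OOP to date $2,314. Insurer: $1,243 − $248.60 = $994.40.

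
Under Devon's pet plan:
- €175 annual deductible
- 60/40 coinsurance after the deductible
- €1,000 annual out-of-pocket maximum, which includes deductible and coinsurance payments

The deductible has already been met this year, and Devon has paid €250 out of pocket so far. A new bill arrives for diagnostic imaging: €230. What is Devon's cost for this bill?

With the deductible met, the entire €230 is subject to coinsurance.
40% of €230 = €92 falls to the owner.
Cumulative spending €250 + €92 = €342 stays under the €1,000 maximum.

€92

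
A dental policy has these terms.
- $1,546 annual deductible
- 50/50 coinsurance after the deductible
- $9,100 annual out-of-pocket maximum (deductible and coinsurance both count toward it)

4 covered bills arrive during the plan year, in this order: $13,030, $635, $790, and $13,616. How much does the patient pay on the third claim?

#1 ($13,030): $1,546 to deductible, leaving $11,484; coinsurance $11,484 × 50% = $5,742. Patient pays $7,288; OOP now $7,288.
#2 ($635): deductible already satisfied, so patient's share is 50% × $635 = $317.50. Patient owes $317.50 (running OOP $7,605.50).
#3 ($790): deductible met; 50% of $790 = $395. Patient owes $395 (running OOP $8,000.50).

$395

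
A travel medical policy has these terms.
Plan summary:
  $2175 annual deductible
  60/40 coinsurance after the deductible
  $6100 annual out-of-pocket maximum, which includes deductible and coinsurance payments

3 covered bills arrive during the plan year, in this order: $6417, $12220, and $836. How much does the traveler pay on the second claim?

$2228.20

Claim 1 ($6417): $2175 finishes the deductible; $4242 goes to coinsurance; 40% of $4242 = $1696.80. Traveler pays $3871.80; OOP now $3871.80.
Claim 2 ($12220): deductible met; 40% of $12220 = $4888. That would push OOP to $8759.80, over the $6100 cap, so traveler pays $6100 − $3871.80 = $2228.20.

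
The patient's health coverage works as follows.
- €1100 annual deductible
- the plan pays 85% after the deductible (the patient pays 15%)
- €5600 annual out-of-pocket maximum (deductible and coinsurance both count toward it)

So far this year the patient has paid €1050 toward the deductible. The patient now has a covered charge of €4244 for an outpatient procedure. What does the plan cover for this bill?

Remaining deductible: €1100 − €1050 = €50.
That leaves €4244 − €50 = €4194 for coinsurance.
15% of €4194 = €629.10 falls to the patient.
So the patient owes €50 + €629.10 = €679.10 before any cap.
Year-to-date out-of-pocket becomes €1050 + €679.10 = €1729.10, still under the €5600 maximum, so no cap applies.
The insurer covers the remainder: €4244 − €679.10 = €3564.90.

€3564.90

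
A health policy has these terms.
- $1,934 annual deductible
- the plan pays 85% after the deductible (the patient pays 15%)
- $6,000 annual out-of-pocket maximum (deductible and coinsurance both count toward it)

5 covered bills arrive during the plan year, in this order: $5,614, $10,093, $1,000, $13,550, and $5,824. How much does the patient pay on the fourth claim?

#1 ($5,614): $1,934 to deductible, leaving $3,680; patient's 15% is $552. Cost to patient: $2,486. OOP to date $2,486.
#2 ($10,093): deductible already satisfied, so patient's share is 15% × $10,093 = $1,513.95. Patient pays $1,513.95; OOP now $3,999.95.
#3 ($1,000): deductible already satisfied, so patient's share is 15% × $1,000 = $150. Patient pays $150; OOP now $4,149.95.
#4 ($13,550): deductible met; 15% of $13,550 = $2,032.50. That would push OOP to $6,182.45, over the $6,000 cap, so patient pays $6,000 − $4,149.95 = $1,850.05.

$1,850.05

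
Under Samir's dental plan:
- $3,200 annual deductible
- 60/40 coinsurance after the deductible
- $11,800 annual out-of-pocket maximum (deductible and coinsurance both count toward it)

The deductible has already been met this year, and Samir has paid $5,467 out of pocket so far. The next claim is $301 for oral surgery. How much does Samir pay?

$120.40

The deductible is already satisfied, so the full bill goes to coinsurance.
Patient's 40% share of $301 is $120.40.
Cumulative spending $5,467 + $120.40 = $5,587.40 stays under the $11,800 maximum.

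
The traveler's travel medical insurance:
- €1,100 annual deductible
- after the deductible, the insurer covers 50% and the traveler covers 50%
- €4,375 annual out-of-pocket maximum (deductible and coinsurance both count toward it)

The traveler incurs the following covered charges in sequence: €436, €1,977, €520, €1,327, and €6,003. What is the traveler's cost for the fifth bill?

€1,695

Claim 1 (€436): all of it applies to the deductible. Cost to traveler: €436. OOP to date €436.
Claim 2 (€1,977): €664 finishes the deductible; €1,313 goes to coinsurance; traveler's 50% is €656.50. Cost to traveler: €1,320.50. OOP to date €1,756.50.
Claim 3 (€520): deductible already satisfied, so traveler's share is 50% × €520 = €260. Cost to traveler: €260. OOP to date €2,016.50.
Claim 4 (€1,327): deductible met; 50% of €1,327 = €663.50. Traveler owes €663.50 (running OOP €2,680).
Claim 5 (€6,003): 50% coinsurance on €6,003 = €3,001.50. Adding that to €2,680 gives €5,681.50, past the €4,375 cap; traveler pays only €4,375 − €2,680 = €1,695.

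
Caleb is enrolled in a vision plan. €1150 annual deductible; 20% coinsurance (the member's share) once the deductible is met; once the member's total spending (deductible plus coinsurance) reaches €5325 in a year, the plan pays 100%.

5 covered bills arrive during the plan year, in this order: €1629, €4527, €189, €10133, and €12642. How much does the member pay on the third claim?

Claim 1 — €1629: €1150 to deductible, leaving €479; 20% of €479 = €95.80. Member pays €1245.80; OOP now €1245.80.
Claim 2 — €4527: deductible met; 20% of €4527 = €905.40. Member owes €905.40 (running OOP €2151.20).
Claim 3 — €189: 20% coinsurance on €189 = €37.80. Member pays €37.80; OOP now €2189.

€37.80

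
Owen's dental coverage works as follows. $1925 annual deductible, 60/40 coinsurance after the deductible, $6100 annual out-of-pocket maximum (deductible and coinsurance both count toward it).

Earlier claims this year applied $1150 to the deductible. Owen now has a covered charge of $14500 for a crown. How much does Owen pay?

$4950

Deductible still to meet: $1925 − $1150 = $775.
The remaining $13725 (= $14500 − $775) moves to coinsurance.
40% of $13725 = $5490 falls to the patient.
Patient responsibility before any cap: $775 + $5490 = $6265.
That would bring total out-of-pocket to $7415, past the $6100 cap. The patient is capped at $6100 − $1150 = $4950 on this claim.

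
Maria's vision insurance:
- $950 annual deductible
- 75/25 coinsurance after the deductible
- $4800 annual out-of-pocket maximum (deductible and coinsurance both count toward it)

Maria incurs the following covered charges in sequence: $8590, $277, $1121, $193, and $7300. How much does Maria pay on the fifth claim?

Claim 1 — $8590: deductible takes $950, $7640 remains; coinsurance $7640 × 25% = $1910. Member owes $2860 (running OOP $2860).
Claim 2 — $277: deductible already satisfied, so member's share is 25% × $277 = $69.25. Member owes $69.25 (running OOP $2929.25).
Claim 3 — $1121: deductible already satisfied, so member's share is 25% × $1121 = $280.25. Member owes $280.25 (running OOP $3209.50).
Claim 4 — $193: deductible already satisfied, so member's share is 25% × $193 = $48.25. Cost to member: $48.25. OOP to date $3257.75.
Claim 5 — $7300: 25% coinsurance on $7300 = $1825. That would push OOP to $5082.75, over the $4800 cap, so member pays $4800 − $3257.75 = $1542.25.

$1542.25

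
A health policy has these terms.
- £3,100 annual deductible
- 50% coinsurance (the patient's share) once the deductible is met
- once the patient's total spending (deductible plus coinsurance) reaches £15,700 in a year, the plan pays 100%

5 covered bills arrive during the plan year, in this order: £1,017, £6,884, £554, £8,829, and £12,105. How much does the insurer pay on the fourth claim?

#1 (£1,017): entire amount goes to the deductible. Patient pays £1,017; OOP now £1,017. Plan pays £1,017 − £1,017 = £0.
#2 (£6,884): £2,083 to deductible, leaving £4,801; coinsurance £4,801 × 50% = £2,400.50. Cost to patient: £4,483.50. OOP to date £5,500.50. Plan pays £6,884 − £4,483.50 = £2,400.50.
#3 (£554): deductible already satisfied, so patient's share is 50% × £554 = £277. Cost to patient: £277. OOP to date £5,777.50. Plan pays £554 − £277 = £277.
#4 (£8,829): deductible met; 50% of £8,829 = £4,414.50. Patient owes £4,414.50 (running OOP £10,192). Insurer: £8,829 − £4,414.50 = £4,414.50.

£4,414.50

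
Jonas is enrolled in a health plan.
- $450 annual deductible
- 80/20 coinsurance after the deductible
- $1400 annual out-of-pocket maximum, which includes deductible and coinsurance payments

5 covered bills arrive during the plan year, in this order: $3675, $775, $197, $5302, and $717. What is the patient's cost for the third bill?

$39.40

#1 ($3675): $450 to deductible, leaving $3225; 20% of $3225 = $645. Patient pays $1095; OOP now $1095.
#2 ($775): deductible already satisfied, so patient's share is 20% × $775 = $155. Cost to patient: $155. OOP to date $1250.
#3 ($197): deductible already satisfied, so patient's share is 20% × $197 = $39.40. Patient pays $39.40; OOP now $1289.40.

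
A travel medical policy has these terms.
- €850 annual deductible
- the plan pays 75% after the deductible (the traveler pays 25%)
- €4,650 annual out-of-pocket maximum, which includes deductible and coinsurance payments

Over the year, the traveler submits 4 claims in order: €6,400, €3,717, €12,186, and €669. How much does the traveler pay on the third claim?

Bill 1, €6,400: deductible takes €850, €5,550 remains; 25% of €5,550 = €1,387.50. Cost to traveler: €2,237.50. OOP to date €2,237.50.
Bill 2, €3,717: deductible met; 25% of €3,717 = €929.25. Traveler owes €929.25 (running OOP €3,166.75).
Bill 3, €12,186: 25% coinsurance on €12,186 = €3,046.50. OOP would hit €6,213.25 > €4,650, so the cap limits the traveler to €4,650 − €3,166.75 = €1,483.25.

€1,483.25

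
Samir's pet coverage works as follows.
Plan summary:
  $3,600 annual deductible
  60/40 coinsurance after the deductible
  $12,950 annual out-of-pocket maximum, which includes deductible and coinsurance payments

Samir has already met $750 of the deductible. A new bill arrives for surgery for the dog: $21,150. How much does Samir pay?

Remaining deductible: $3,600 − $750 = $2,850.
After the $2,850 deductible portion, $21,150 − $2,850 = $18,300 is subject to coinsurance.
Owner's 40% share of $18,300 is $7,320.
Owner responsibility before any cap: $2,850 + $7,320 = $10,170.
Cumulative spending $750 + $10,170 = $10,920 stays under the $12,950 maximum.

$10,170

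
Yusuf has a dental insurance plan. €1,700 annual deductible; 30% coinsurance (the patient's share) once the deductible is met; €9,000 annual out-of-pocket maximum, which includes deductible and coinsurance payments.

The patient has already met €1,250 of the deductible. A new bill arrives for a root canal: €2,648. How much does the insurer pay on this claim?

€1,538.60

Deductible still to meet: €1,700 − €1,250 = €450.
That leaves €2,648 − €450 = €2,198 for coinsurance.
30% of €2,198 = €659.40 falls to the patient.
So the patient owes €450 + €659.40 = €1,109.40 before any cap.
Year-to-date out-of-pocket becomes €1,250 + €1,109.40 = €2,359.40, still under the €9,000 maximum, so no cap applies.
Insurer pays the balance: €2,648 − €1,109.40 = €1,538.60.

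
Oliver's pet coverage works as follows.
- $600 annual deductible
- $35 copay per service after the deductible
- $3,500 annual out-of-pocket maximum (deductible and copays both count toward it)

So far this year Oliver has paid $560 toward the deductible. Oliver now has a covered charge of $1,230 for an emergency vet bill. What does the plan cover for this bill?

Deductible still to meet: $600 − $560 = $40.
The remaining $1,190 (= $1,230 − $40) moves to the copay.
Copay on this service: $35.
That puts the owner's cost at $40 + $35 = $75 before any cap.
Total out-of-pocket so far would be $560 + $75 = $635, below the $3,500 cap — no reduction.
The insurer covers the remainder: $1,230 − $75 = $1,155.

$1,155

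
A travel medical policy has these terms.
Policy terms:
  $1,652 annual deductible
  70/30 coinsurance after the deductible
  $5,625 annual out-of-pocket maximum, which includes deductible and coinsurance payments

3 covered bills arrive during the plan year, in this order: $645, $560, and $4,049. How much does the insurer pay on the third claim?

#1 ($645): fully absorbed by the deductible. Traveler owes $645 (running OOP $645). Plan pays $645 − $645 = $0.
#2 ($560): entire amount goes to the deductible. Cost to traveler: $560. OOP to date $1,205. Insurer: $560 − $560 = $0.
#3 ($4,049): $447 finishes the deductible; $3,602 goes to coinsurance; 30% of $3,602 = $1,080.60. Traveler owes $1,527.60 (running OOP $2,732.60). Insurer: $4,049 − $1,527.60 = $2,521.40.

$2,521.40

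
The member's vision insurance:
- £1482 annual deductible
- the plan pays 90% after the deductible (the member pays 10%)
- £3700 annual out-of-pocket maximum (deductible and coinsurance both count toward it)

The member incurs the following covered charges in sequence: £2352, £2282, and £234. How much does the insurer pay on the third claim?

£210.60

Claim 1 — £2352: £1482 finishes the deductible; £870 goes to coinsurance; member's 10% is £87. Member owes £1569 (running OOP £1569). Insurer: £2352 − £1569 = £783.
Claim 2 — £2282: 10% coinsurance on £2282 = £228.20. Member owes £228.20 (running OOP £1797.20). Plan pays £2282 − £228.20 = £2053.80.
Claim 3 — £234: deductible met; 10% of £234 = £23.40. Member pays £23.40; OOP now £1820.60. Insurer: £234 − £23.40 = £210.60.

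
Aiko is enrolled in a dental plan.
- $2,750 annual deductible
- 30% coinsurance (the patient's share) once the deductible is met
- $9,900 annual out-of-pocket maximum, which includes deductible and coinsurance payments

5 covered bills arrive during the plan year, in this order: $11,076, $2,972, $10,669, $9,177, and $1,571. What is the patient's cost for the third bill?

$3,200.70

Claim 1 ($11,076): $2,750 to deductible, leaving $8,326; 30% of $8,326 = $2,497.80. Patient owes $5,247.80 (running OOP $5,247.80).
Claim 2 ($2,972): deductible met; 30% of $2,972 = $891.60. Patient pays $891.60; OOP now $6,139.40.
Claim 3 ($10,669): deductible met; 30% of $10,669 = $3,200.70. Patient owes $3,200.70 (running OOP $9,340.10).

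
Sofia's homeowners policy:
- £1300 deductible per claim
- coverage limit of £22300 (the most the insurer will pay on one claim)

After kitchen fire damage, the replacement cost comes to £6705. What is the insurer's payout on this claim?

£5405

Subtract the deductible: £6705 − £1300 = £5405.
£5405 ≤ £22300, so the limit doesn't bind; insurer pays £5405.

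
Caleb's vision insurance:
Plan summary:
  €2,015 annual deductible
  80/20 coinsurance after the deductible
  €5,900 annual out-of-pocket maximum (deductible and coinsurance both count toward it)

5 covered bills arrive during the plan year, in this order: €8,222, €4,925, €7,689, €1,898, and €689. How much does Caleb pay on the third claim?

Claim 1 (€8,222): €2,015 to deductible, leaving €6,207; coinsurance €6,207 × 20% = €1,241.40. Member owes €3,256.40 (running OOP €3,256.40).
Claim 2 (€4,925): deductible met; 20% of €4,925 = €985. Member pays €985; OOP now €4,241.40.
Claim 3 (€7,689): deductible met; 20% of €7,689 = €1,537.80. Member owes €1,537.80 (running OOP €5,779.20).

€1,537.80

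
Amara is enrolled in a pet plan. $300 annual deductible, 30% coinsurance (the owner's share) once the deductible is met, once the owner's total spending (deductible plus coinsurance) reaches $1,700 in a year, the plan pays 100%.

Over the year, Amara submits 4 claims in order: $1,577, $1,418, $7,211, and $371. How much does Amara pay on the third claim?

Claim 1 ($1,577): deductible takes $300, $1,277 remains; owner's 30% is $383.10. Cost to owner: $683.10. OOP to date $683.10.
Claim 2 ($1,418): 30% coinsurance on $1,418 = $425.40. Cost to owner: $425.40. OOP to date $1,108.50.
Claim 3 ($7,211): 30% coinsurance on $7,211 = $2,163.30. Adding that to $1,108.50 gives $3,271.80, past the $1,700 cap; owner pays only $1,700 − $1,108.50 = $591.50.

$591.50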